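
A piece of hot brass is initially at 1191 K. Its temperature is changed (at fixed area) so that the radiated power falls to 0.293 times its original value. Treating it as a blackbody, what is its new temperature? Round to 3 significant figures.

P ∝ T⁴, so T₂/T₁ = (P₂/P₁)^(1/4) = (0.293)^(1/4) = 0.735727.
T₂ = 1191 × 0.735727 = 876 K.

T₂ ≈ 876 K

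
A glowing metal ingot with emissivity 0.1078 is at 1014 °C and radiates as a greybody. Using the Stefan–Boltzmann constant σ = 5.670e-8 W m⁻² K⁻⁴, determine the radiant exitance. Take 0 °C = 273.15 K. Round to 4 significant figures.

I ≈ 1.678×10⁴ W/m²

T = 1014 °C + 273.15 = 1287.15 K.
Stefan–Boltzmann: I = εσT⁴ = 0.1078 × 5.670×10⁻⁸ × (1287.15)⁴ = 1.678×10⁴ W/m².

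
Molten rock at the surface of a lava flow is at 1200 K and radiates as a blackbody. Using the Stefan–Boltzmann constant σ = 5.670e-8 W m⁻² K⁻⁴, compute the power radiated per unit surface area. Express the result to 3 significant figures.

I ≈ 1.18×10⁵ W/m²

Stefan–Boltzmann: I = σT⁴ = 5.670×10⁻⁸ × (1200)⁴ = 1.18×10⁵ W/m².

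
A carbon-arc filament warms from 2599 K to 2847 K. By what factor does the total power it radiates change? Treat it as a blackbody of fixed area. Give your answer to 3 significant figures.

P₂/P₁ ≈ 1.44

P ∝ T⁴, so P₂/P₁ = (T₂/T₁)⁴ = (2847/2599)⁴ = (1.09542)⁴ = 1.44.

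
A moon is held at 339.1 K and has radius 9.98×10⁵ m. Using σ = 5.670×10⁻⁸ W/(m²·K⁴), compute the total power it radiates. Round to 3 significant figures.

Surface area A = 4πR² = 4π(9.98×10⁵ m)² = 1.25162×10¹³ m².
P = σAT⁴ = 5.670×10⁻⁸ × 1.25162×10¹³ × (339.1)⁴ = 9.38×10¹⁵ W.

P ≈ 9.38×10¹⁵ W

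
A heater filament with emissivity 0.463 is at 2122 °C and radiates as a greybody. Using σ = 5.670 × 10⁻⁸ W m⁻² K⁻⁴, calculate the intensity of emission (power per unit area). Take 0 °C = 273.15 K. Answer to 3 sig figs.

I ≈ 8.64×10⁵ W/m²

T = 2122 °C + 273.15 = 2395.15 K.
Stefan–Boltzmann: I = εσT⁴ = 0.463 × 5.670×10⁻⁸ × (2395.15)⁴ = 8.64×10⁵ W/m².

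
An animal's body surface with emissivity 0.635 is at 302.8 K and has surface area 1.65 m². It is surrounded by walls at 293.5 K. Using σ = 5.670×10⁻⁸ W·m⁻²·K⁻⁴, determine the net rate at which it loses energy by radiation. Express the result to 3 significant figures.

Area A = 1.65 m².
Net radiated power P_net = εσA(T⁴ − T₀⁴) = 0.635×5.670×10⁻⁸×1.65×(302.8⁴ − 293.5⁴).
T⁴ − T₀⁴ = 8.40666×10⁹ − 7.42049×10⁹ = 9.86170×10⁸ K⁴, so P_net = 58.6 W.

Net loss ≈ 58.6 W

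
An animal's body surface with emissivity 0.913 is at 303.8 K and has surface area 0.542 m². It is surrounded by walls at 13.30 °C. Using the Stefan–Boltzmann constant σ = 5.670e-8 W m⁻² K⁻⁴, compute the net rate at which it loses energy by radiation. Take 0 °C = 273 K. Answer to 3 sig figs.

Net loss ≈ 50.5 W

Surroundings: T = 13.30 °C + 273 = 286.30 K.
Area A = 0.542 m².
Net radiated power P_net = εσA(T⁴ − T₀⁴) = 0.913×5.670×10⁻⁸×0.542×(303.8⁴ − 286.30⁴).
T⁴ − T₀⁴ = 8.51826×10⁹ − 6.71870×10⁹ = 1.79956×10⁹ K⁴, so P_net = 50.5 W.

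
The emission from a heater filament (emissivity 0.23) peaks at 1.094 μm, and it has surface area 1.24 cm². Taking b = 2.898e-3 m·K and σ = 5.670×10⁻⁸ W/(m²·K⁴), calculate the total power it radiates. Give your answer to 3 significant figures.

Wien's law: T = b/λ_max = 2.898×10⁻³/1.094×10⁻⁶ = 2648.99 K.
Area A = 1.24 cm² = 1.24×10⁻⁴ m².
Then P = εσAT⁴ = 0.23×5.670×10⁻⁸×1.24×10⁻⁴×(2648.99)⁴ = 79.6 W.

P ≈ 79.6 W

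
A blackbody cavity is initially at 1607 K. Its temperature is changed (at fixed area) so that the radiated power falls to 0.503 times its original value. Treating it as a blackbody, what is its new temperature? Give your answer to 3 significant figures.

T₂ ≈ 1.35×10³ K

P ∝ T⁴, so T₂/T₁ = (P₂/P₁)^(1/4) = (0.503)^(1/4) = 0.842155.
T₂ = 1607 × 0.842155 = 1.35×10³ K.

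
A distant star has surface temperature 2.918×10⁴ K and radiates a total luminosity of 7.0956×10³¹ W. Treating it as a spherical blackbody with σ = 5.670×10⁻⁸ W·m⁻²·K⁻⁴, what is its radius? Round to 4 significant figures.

L = 4πR²σT⁴ ⇒ R = √(L/(4πσT⁴)).
σT⁴ = 4.11078×10¹⁰ W/m², so R = √(7.0956×10³¹/(4π×4.11078×10¹⁰)) = 1.172×10¹⁰ m.

R ≈ 1.172×10¹⁰ m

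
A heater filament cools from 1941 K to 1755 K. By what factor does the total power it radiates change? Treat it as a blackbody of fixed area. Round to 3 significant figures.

P ∝ T⁴, so P₂/P₁ = (T₂/T₁)⁴ = (1755/1941)⁴ = (0.904173)⁴ = 0.668.

P₂/P₁ ≈ 0.668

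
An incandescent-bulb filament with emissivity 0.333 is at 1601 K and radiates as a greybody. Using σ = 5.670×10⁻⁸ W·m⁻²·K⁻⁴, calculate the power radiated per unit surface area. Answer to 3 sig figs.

Stefan–Boltzmann: I = εσT⁴ = 0.333 × 5.670×10⁻⁸ × (1601)⁴ = 1.24×10⁵ W/m².

I ≈ 1.24×10⁵ W/m²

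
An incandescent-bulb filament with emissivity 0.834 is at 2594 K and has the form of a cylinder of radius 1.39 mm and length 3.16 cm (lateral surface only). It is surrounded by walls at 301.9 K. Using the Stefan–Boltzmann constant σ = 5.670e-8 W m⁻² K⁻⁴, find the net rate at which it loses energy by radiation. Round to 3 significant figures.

Lateral area A = 2πrL = 2π×1.39×10⁻³×0.0316 = 2.75983×10⁻⁴ m².
Net radiated power P_net = εσA(T⁴ − T₀⁴) = 0.834×5.670×10⁻⁸×2.75983×10⁻⁴×(2594⁴ − 301.9⁴).
T⁴ − T₀⁴ = 4.52772×10¹³ − 8.30716×10⁹ = 4.52689×10¹³ K⁴, so P_net = 591 W.

Net loss ≈ 591 W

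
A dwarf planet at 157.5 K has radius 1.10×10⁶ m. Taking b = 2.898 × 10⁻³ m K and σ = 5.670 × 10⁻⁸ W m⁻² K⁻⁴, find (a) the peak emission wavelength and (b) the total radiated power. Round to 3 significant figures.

λ_max ≈ 18.4 μm; P ≈ 5.31×10¹⁴ W

(a) λ_max = b/T = 2.898×10⁻³/157.5 = 1.840×10⁻⁵ m = 18.4 μm.
Surface area A = 4πR² = 4π(1.10×10⁶ m)² = 1.52053×10¹³ m².
(b) P = σAT⁴ = 5.670×10⁻⁸×1.52053×10¹³×(157.5)⁴ = 5.31×10¹⁴ W.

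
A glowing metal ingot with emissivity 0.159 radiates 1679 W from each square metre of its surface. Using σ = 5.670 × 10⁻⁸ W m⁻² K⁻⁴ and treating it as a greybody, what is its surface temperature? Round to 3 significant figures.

T ≈ 657 K

I = εσT⁴, so T = (I/εσ)^(1/4) = (1679/(0.159×5.670×10⁻⁸))^(1/4) = 657 K.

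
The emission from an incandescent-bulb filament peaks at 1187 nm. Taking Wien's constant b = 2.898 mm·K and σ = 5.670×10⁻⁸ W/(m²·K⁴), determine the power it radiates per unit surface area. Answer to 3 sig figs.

Wien's law: T = b/λ_max = 2.898×10⁻³/1.187×10⁻⁶ = 2441.45 K.
Then I = σT⁴ = 5.670×10⁻⁸×(2441.45)⁴ = 2.01×10⁶ W/m².

I ≈ 2.01×10⁶ W/m²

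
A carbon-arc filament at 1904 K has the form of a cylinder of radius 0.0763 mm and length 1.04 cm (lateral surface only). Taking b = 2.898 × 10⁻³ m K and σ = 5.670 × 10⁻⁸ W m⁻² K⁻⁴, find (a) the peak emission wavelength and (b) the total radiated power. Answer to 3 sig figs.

λ_max ≈ 1.52×10³ nm; P ≈ 3.72 W

(a) λ_max = b/T = 2.898×10⁻³/1904 = 1.522×10⁻⁶ m = 1.52×10³ nm.
Lateral area A = 2πrL = 2π×7.63×10⁻⁵×0.0104 = 4.98583×10⁻⁶ m².
(b) P = σAT⁴ = 5.670×10⁻⁸×4.98583×10⁻⁶×(1904)⁴ = 3.72 W.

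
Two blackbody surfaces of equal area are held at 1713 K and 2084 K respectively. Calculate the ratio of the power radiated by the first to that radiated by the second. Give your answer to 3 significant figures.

P₁/P₂ ≈ 0.456

With equal areas, P₁/P₂ = (T₁/T₂)⁴ = (1713/2084)⁴ = 0.456.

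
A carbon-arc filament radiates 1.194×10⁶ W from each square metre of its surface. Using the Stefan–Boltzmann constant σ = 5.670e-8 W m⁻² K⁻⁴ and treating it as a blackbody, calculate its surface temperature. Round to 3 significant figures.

I = σT⁴, so T = (I/σ)^(1/4) = (1.194×10⁶/(5.670×10⁻⁸))^(1/4) = 2.14×10³ K.

T ≈ 2.14×10³ K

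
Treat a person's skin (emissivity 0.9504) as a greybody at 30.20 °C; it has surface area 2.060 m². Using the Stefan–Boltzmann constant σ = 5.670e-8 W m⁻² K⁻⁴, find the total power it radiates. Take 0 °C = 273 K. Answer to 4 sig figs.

T = 30.20 °C + 273 = 303.20 K.
Area A = 2.060 m².
P = εσAT⁴ = 0.9504 × 5.670×10⁻⁸ × 2.060 × (303.20)⁴ = 938.2 W.

P ≈ 938.2 W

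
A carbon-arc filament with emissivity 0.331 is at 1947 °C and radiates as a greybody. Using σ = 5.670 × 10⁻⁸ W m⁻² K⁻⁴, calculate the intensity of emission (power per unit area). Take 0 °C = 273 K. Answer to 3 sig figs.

T = 1947 °C + 273 = 2220 K.
Stefan–Boltzmann: I = εσT⁴ = 0.331 × 5.670×10⁻⁸ × (2220)⁴ = 4.56×10⁵ W/m².

I ≈ 4.56×10⁵ W/m²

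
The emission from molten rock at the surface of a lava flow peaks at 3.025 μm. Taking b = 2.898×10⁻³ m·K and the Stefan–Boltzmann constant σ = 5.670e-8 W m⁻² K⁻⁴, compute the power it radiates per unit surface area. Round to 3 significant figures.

Wien's law: T = b/λ_max = 2.898×10⁻³/3.025×10⁻⁶ = 958.017 K.
Then I = σT⁴ = 5.670×10⁻⁸×(958.017)⁴ = 4.78×10⁴ W/m².

I ≈ 4.78×10⁴ W/m²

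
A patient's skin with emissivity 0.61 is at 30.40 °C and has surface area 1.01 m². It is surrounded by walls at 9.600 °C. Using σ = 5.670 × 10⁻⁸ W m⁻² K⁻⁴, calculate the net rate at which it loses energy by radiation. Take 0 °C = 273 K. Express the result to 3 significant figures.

T = 30.40 °C + 273 = 303.40 K.
Surroundings: T = 9.600 °C + 273 = 282.600 K.
Area A = 1.01 m².
Net radiated power P_net = εσA(T⁴ − T₀⁴) = 0.61×5.670×10⁻⁸×1.01×(303.40⁴ − 282.600⁴).
T⁴ − T₀⁴ = 8.47349×10⁹ − 6.37806×10⁹ = 2.09543×10⁹ K⁴, so P_net = 73.2 W.

Net loss ≈ 73.2 W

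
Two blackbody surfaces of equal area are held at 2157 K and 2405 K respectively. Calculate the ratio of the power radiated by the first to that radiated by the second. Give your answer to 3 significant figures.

P₁/P₂ ≈ 0.647

With equal areas, P₁/P₂ = (T₁/T₂)⁴ = (2157/2405)⁴ = 0.647.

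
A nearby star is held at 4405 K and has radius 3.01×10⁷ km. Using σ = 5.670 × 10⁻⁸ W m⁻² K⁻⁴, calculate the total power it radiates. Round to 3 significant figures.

P ≈ 2.43×10²⁹ W

Surface area A = 4πR² = 4π(3.01×10¹⁰ m)² = 1.13853×10²² m².
P = σAT⁴ = 5.670×10⁻⁸ × 1.13853×10²² × (4405)⁴ = 2.43×10²⁹ W.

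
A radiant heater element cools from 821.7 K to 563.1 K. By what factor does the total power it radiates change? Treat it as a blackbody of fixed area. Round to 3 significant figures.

P ∝ T⁴, so P₂/P₁ = (T₂/T₁)⁴ = (563.1/821.7)⁴ = (0.685287)⁴ = 0.221.

P₂/P₁ ≈ 0.221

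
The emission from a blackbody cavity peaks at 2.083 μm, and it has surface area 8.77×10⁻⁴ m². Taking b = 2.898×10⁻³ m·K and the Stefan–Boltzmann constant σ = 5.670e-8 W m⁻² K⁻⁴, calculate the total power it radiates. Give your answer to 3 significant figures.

Wien's law: T = b/λ_max = 2.898×10⁻³/2.083×10⁻⁶ = 1391.26 K.
Area A = 8.77×10⁻⁴ m².
Then P = σAT⁴ = 5.670×10⁻⁸×8.77×10⁻⁴×(1391.26)⁴ = 186 W.

P ≈ 186 W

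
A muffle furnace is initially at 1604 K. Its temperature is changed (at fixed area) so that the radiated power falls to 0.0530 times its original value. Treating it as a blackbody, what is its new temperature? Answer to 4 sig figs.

P ∝ T⁴, so T₂/T₁ = (P₂/P₁)^(1/4) = (0.0530)^(1/4) = 0.479810.
T₂ = 1604 × 0.479810 = 769.6 K.

T₂ ≈ 769.6 K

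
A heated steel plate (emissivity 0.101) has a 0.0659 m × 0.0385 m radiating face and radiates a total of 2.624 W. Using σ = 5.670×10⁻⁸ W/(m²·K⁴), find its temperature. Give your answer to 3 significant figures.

T ≈ 652 K

Area A = 0.0659 × 0.0385 = 2.53715×10⁻³ m².
P = εσAT⁴ ⇒ T = (P/(εσA))^(1/4) = (2.624/(0.101×5.670×10⁻⁸×2.53715×10⁻³))^(1/4) = 652 K.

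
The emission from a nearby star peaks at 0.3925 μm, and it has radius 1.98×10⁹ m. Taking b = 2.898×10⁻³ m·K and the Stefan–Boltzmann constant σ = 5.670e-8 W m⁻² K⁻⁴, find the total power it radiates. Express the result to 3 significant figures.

P ≈ 8.30×10²⁷ W

Wien's law: T = b/λ_max = 2.898×10⁻³/3.925×10⁻⁷ = 7383.44 K.
Surface area A = 4πR² = 4π(1.98×10⁹ m)² = 4.92652×10¹⁹ m².
Then P = σAT⁴ = 5.670×10⁻⁸×4.92652×10¹⁹×(7383.44)⁴ = 8.30×10²⁷ W.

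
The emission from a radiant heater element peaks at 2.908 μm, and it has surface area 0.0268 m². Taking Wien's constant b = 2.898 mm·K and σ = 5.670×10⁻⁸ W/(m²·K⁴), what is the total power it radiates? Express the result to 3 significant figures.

Wien's law: T = b/λ_max = 2.898×10⁻³/2.908×10⁻⁶ = 996.561 K.
Area A = 0.0268 m².
Then P = σAT⁴ = 5.670×10⁻⁸×0.0268×(996.561)⁴ = 1.50×10³ W.

P ≈ 1.50×10³ W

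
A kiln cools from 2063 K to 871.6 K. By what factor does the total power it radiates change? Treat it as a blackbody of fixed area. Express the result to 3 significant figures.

P₂/P₁ ≈ 0.0319

P ∝ T⁴, so P₂/P₁ = (T₂/T₁)⁴ = (871.6/2063)⁴ = (0.422492)⁴ = 0.0319.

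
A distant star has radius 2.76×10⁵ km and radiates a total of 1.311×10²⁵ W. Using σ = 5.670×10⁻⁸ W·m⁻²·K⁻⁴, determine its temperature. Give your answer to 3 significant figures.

T ≈ 3.94×10³ K

Surface area A = 4πR² = 4π(2.76×10⁸ m)² = 9.57256×10¹⁷ m².
P = σAT⁴ ⇒ T = (P/(σA))^(1/4) = (1.311×10²⁵/(5.670×10⁻⁸×9.57256×10¹⁷))^(1/4) = 3.94×10³ K.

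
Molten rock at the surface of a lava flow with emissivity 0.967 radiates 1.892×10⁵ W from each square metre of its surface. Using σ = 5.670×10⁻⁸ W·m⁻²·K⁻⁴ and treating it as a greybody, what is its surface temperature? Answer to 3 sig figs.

T ≈ 1.36×10³ K

I = εσT⁴, so T = (I/εσ)^(1/4) = (1.892×10⁵/(0.967×5.670×10⁻⁸))^(1/4) = 1.36×10³ K.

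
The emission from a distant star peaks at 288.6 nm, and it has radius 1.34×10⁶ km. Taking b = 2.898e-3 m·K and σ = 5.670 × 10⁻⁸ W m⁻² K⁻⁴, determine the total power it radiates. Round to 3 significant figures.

Wien's law: T = b/λ_max = 2.898×10⁻³/2.886×10⁻⁷ = 10041.6 K.
Surface area A = 4πR² = 4π(1.34×10⁹ m)² = 2.25642×10¹⁹ m².
Then P = σAT⁴ = 5.670×10⁻⁸×2.25642×10¹⁹×(10041.6)⁴ = 1.30×10²⁸ W.

P ≈ 1.30×10²⁸ W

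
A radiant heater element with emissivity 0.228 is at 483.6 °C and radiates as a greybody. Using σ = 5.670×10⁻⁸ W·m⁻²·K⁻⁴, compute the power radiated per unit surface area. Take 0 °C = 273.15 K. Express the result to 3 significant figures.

I ≈ 4.24×10³ W/m²

T = 483.6 °C + 273.15 = 756.75 K.
Stefan–Boltzmann: I = εσT⁴ = 0.228 × 5.670×10⁻⁸ × (756.75)⁴ = 4.24×10³ W/m².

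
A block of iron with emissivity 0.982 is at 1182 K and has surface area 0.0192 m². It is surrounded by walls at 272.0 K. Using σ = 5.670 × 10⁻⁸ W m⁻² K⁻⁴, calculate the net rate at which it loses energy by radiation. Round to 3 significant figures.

Net loss ≈ 2.08×10³ W

Area A = 0.0192 m².
Net radiated power P_net = εσA(T⁴ − T₀⁴) = 0.982×5.670×10⁻⁸×0.0192×(1182⁴ − 272.0⁴).
T⁴ − T₀⁴ = 1.95196×10¹² − 5.47363×10⁹ = 1.94649×10¹² K⁴, so P_net = 2.08×10³ W.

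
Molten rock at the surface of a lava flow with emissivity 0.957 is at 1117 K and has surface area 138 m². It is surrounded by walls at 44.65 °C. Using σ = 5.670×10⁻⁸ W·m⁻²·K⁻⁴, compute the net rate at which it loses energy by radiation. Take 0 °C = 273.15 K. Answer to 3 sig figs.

Net loss ≈ 1.16×10⁷ W

Surroundings: T = 44.65 °C + 273.15 = 317.80 K.
Area A = 138 m².
Net radiated power P_net = εσA(T⁴ − T₀⁴) = 0.957×5.670×10⁻⁸×138×(1117⁴ − 317.80⁴).
T⁴ − T₀⁴ = 1.55673×10¹² − 1.02004×10¹⁰ = 1.54653×10¹² K⁴, so P_net = 1.16×10⁷ W.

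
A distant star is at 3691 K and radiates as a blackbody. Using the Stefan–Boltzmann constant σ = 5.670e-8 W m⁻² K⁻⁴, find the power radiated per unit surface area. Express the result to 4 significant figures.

I ≈ 1.052×10⁷ W/m²

Stefan–Boltzmann: I = σT⁴ = 5.670×10⁻⁸ × (3691)⁴ = 1.052×10⁷ W/m².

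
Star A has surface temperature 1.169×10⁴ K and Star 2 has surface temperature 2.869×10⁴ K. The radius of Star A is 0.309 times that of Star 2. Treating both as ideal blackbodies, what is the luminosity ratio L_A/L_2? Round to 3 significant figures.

L ∝ R²T⁴, so L_A/L_2 = (R_A/R_2)²(T_A/T_2)⁴ = (0.309)² × (1.169×10⁴/2.869×10⁴)⁴ = 0.095481 × 0.0275636 = 2.63×10⁻³.

L_A/L_2 ≈ 2.63×10⁻³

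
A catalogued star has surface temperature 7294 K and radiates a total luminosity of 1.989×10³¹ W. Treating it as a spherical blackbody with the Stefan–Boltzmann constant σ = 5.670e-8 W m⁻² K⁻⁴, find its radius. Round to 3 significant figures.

R ≈ 9.93×10¹⁰ m

L = 4πR²σT⁴ ⇒ R = √(L/(4πσT⁴)).
σT⁴ = 1.60489×10⁸ W/m², so R = √(1.989×10³¹/(4π×1.60489×10⁸)) = 9.93×10¹⁰ m.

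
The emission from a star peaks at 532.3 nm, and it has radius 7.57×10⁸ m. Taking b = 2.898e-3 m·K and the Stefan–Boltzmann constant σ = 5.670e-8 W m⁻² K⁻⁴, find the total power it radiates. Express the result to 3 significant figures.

Wien's law: T = b/λ_max = 2.898×10⁻³/5.323×10⁻⁷ = 5444.30 K.
Surface area A = 4πR² = 4π(7.57×10⁸ m)² = 7.20115×10¹⁸ m².
Then P = σAT⁴ = 5.670×10⁻⁸×7.20115×10¹⁸×(5444.30)⁴ = 3.59×10²⁶ W.

P ≈ 3.59×10²⁶ W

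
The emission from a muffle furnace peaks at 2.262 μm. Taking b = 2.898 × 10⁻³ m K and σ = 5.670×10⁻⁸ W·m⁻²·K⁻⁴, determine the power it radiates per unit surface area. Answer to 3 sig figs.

Wien's law: T = b/λ_max = 2.898×10⁻³/2.262×10⁻⁶ = 1281.17 K.
Then I = σT⁴ = 5.670×10⁻⁸×(1281.17)⁴ = 1.53×10⁵ W/m².

I ≈ 1.53×10⁵ W/m²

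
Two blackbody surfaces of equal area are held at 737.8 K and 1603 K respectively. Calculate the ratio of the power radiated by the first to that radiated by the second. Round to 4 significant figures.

P₁/P₂ ≈ 0.04488

With equal areas, P₁/P₂ = (T₁/T₂)⁴ = (737.8/1603)⁴ = 0.04488.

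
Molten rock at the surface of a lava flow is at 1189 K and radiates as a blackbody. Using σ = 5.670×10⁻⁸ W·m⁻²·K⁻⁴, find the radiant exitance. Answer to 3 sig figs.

I ≈ 1.13×10⁵ W/m²

Stefan–Boltzmann: I = σT⁴ = 5.670×10⁻⁸ × (1189)⁴ = 1.13×10⁵ W/m².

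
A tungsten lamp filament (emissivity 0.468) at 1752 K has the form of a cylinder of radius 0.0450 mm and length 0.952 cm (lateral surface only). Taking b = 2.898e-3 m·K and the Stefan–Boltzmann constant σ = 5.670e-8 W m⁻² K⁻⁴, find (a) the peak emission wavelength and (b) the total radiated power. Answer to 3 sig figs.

(a) λ_max = b/T = 2.898×10⁻³/1752 = 1.654×10⁻⁶ m = 1.65 μm.
Lateral area A = 2πrL = 2π×4.50×10⁻⁵×9.52×10⁻³ = 2.69172×10⁻⁶ m².
(b) P = εσAT⁴ = 0.468×5.670×10⁻⁸×2.69172×10⁻⁶×(1752)⁴ = 0.673 W.

λ_max ≈ 1.65 μm; P ≈ 0.673 W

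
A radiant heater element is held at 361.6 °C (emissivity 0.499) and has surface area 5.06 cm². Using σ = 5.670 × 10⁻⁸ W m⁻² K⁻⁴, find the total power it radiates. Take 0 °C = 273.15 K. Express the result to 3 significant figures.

T = 361.6 °C + 273.15 = 634.75 K.
Area A = 5.06 cm² = 5.06×10⁻⁴ m².
P = εσAT⁴ = 0.499 × 5.670×10⁻⁸ × 5.06×10⁻⁴ × (634.75)⁴ = 2.32 W.

P ≈ 2.32 W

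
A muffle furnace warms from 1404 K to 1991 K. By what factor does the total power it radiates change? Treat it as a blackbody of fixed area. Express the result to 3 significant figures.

P₂/P₁ ≈ 4.04

P ∝ T⁴, so P₂/P₁ = (T₂/T₁)⁴ = (1991/1404)⁴ = (1.41809)⁴ = 4.04.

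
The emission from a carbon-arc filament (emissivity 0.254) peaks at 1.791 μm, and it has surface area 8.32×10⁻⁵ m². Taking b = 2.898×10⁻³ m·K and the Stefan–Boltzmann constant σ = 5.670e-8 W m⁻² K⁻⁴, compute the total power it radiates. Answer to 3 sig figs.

Wien's law: T = b/λ_max = 2.898×10⁻³/1.791×10⁻⁶ = 1618.09 K.
Area A = 8.32×10⁻⁵ m².
Then P = εσAT⁴ = 0.254×5.670×10⁻⁸×8.32×10⁻⁵×(1618.09)⁴ = 8.21 W.

P ≈ 8.21 W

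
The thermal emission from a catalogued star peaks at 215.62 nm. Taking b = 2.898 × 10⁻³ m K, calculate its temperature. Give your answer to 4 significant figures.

Wien's law gives T = b/λ_max = (2.898×10⁻³ m·K)/(2.1562×10⁻⁷ m) = 1.344×10⁴ K.

T ≈ 1.344×10⁴ K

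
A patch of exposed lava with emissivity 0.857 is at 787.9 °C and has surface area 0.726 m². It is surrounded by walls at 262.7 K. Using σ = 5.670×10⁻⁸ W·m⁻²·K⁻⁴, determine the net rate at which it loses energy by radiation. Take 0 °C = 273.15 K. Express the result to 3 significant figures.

Net loss ≈ 4.45×10⁴ W

T = 787.9 °C + 273.15 = 1061.05 K.
Area A = 0.726 m².
Net radiated power P_net = εσA(T⁴ − T₀⁴) = 0.857×5.670×10⁻⁸×0.726×(1061.05⁴ − 262.7⁴).
T⁴ − T₀⁴ = 1.26749×10¹² − 4.76256×10⁹ = 1.26273×10¹² K⁴, so P_net = 4.45×10⁴ W.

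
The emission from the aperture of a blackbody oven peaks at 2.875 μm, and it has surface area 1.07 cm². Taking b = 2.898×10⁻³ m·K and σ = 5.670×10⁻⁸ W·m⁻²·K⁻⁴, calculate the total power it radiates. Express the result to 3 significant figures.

Wien's law: T = b/λ_max = 2.898×10⁻³/2.875×10⁻⁶ = 1008.00 K.
Area A = 1.07 cm² = 1.07×10⁻⁴ m².
Then P = σAT⁴ = 5.670×10⁻⁸×1.07×10⁻⁴×(1008.00)⁴ = 6.26 W.

P ≈ 6.26 W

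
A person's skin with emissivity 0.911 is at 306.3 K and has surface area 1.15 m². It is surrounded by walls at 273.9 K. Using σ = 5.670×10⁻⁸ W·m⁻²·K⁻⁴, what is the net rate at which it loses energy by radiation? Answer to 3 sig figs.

Area A = 1.15 m².
Net radiated power P_net = εσA(T⁴ − T₀⁴) = 0.911×5.670×10⁻⁸×1.15×(306.3⁴ − 273.9⁴).
T⁴ − T₀⁴ = 8.80213×10⁹ − 5.62818×10⁹ = 3.17395×10⁹ K⁴, so P_net = 189 W.

Net loss ≈ 189 W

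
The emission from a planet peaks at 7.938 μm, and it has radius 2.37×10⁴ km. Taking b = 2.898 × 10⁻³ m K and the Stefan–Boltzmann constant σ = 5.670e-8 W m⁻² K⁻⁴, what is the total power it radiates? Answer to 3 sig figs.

P ≈ 7.11×10¹⁸ W

Wien's law: T = b/λ_max = 2.898×10⁻³/7.938×10⁻⁶ = 365.079 K.
Surface area A = 4πR² = 4π(2.37×10⁷ m)² = 7.05840×10¹⁵ m².
Then P = σAT⁴ = 5.670×10⁻⁸×7.05840×10¹⁵×(365.079)⁴ = 7.11×10¹⁸ W.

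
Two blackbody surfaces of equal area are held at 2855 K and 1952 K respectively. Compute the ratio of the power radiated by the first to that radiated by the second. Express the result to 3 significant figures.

With equal areas, P₁/P₂ = (T₁/T₂)⁴ = (2855/1952)⁴ = 4.58.

P₁/P₂ ≈ 4.58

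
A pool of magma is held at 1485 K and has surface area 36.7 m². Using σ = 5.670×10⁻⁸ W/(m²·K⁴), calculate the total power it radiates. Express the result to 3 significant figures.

Area A = 36.7 m².
P = σAT⁴ = 5.670×10⁻⁸ × 36.7 × (1485)⁴ = 1.01×10⁷ W.

P ≈ 1.01×10⁷ W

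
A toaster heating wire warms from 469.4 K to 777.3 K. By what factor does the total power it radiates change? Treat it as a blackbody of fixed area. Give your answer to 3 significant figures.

P₂/P₁ ≈ 7.52

P ∝ T⁴, so P₂/P₁ = (T₂/T₁)⁴ = (777.3/469.4)⁴ = (1.65594)⁴ = 7.52.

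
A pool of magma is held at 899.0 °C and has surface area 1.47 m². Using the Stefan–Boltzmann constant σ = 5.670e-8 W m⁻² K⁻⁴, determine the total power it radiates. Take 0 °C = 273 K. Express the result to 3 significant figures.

T = 899.0 °C + 273 = 1172.0 K.
Area A = 1.47 m².
P = σAT⁴ = 5.670×10⁻⁸ × 1.47 × (1172.0)⁴ = 1.57×10⁵ W.

P ≈ 1.57×10⁵ W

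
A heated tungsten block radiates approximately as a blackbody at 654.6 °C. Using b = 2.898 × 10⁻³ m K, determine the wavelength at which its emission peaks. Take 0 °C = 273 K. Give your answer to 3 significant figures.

λ_max ≈ 3.12 μm

T = 654.6 °C + 273 = 927.6 K.
Wien's displacement law: λ_max = b/T = (2.898×10⁻³ m·K)/(927.6 K) = 3.124×10⁻⁶ m.
That is 3.12 μm, in the infrared range.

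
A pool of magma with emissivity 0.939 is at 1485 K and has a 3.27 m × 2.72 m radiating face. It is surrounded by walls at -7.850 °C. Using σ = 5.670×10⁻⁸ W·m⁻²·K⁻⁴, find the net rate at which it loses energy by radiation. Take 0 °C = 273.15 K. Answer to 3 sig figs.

Surroundings: T = -7.850 °C + 273.15 = 265.300 K.
Area A = 3.27 × 2.72 = 8.8944 m².
Net radiated power P_net = εσA(T⁴ − T₀⁴) = 0.939×5.670×10⁻⁸×8.8944×(1485⁴ − 265.300⁴).
T⁴ − T₀⁴ = 4.86302×10¹² − 4.95392×10⁹ = 4.85807×10¹² K⁴, so P_net = 2.30×10⁶ W.

Net loss ≈ 2.30×10⁶ W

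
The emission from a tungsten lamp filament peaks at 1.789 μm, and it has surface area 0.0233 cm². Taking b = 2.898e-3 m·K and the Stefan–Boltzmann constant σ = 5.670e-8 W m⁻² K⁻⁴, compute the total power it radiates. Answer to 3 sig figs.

Wien's law: T = b/λ_max = 2.898×10⁻³/1.789×10⁻⁶ = 1619.90 K.
Area A = 0.0233 cm² = 2.33×10⁻⁶ m².
Then P = σAT⁴ = 5.670×10⁻⁸×2.33×10⁻⁶×(1619.90)⁴ = 0.910 W.

P ≈ 0.910 W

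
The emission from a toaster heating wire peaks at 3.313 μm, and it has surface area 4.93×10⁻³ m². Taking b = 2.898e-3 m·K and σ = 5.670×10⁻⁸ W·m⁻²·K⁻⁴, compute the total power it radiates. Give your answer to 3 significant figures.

Wien's law: T = b/λ_max = 2.898×10⁻³/3.313×10⁻⁶ = 874.736 K.
Area A = 4.93×10⁻³ m².
Then P = σAT⁴ = 5.670×10⁻⁸×4.93×10⁻³×(874.736)⁴ = 164 W.

P ≈ 164 W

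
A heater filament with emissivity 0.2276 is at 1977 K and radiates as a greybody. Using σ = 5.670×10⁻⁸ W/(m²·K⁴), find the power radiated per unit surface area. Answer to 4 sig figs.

I ≈ 1.971×10⁵ W/m²

Stefan–Boltzmann: I = εσT⁴ = 0.2276 × 5.670×10⁻⁸ × (1977)⁴ = 1.971×10⁵ W/m².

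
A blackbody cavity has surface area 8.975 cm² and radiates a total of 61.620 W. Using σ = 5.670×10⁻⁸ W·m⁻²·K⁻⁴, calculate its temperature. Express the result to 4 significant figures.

Area A = 8.975 cm² = 8.975×10⁻⁴ m².
P = σAT⁴ ⇒ T = (P/(σA))^(1/4) = (61.620/(5.670×10⁻⁸×8.975×10⁻⁴))^(1/4) = 1049 K.

T ≈ 1049 K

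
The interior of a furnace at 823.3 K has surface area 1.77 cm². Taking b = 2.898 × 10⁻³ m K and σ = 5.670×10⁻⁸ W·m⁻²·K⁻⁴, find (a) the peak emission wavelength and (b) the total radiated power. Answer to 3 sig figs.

(a) λ_max = b/T = 2.898×10⁻³/823.3 = 3.520×10⁻⁶ m = 3.52 μm.
Area A = 1.77 cm² = 1.77×10⁻⁴ m².
(b) P = σAT⁴ = 5.670×10⁻⁸×1.77×10⁻⁴×(823.3)⁴ = 4.61 W.

λ_max ≈ 3.52 μm; P ≈ 4.61 W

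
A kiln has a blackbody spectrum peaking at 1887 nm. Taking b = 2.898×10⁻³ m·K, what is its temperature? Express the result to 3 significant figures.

Wien's law gives T = b/λ_max = (2.898×10⁻³ m·K)/(1.887×10⁻⁶ m) = 1.54×10³ K.

T ≈ 1.54×10³ K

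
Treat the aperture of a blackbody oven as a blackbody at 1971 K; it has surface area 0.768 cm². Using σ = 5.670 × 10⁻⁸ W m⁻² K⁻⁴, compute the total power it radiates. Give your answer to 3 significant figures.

Area A = 0.768 cm² = 7.68×10⁻⁵ m².
P = σAT⁴ = 5.670×10⁻⁸ × 7.68×10⁻⁵ × (1971)⁴ = 65.7 W.

P ≈ 65.7 W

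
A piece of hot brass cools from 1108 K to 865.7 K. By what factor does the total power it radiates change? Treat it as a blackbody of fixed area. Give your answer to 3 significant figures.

P ∝ T⁴, so P₂/P₁ = (T₂/T₁)⁴ = (865.7/1108)⁴ = (0.781318)⁴ = 0.373.

P₂/P₁ ≈ 0.373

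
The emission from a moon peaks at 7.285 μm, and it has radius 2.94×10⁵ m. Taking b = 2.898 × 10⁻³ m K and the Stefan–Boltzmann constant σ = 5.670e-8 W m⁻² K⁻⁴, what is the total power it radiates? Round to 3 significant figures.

P ≈ 1.54×10¹⁵ W

Wien's law: T = b/λ_max = 2.898×10⁻³/7.285×10⁻⁶ = 397.804 K.
Surface area A = 4πR² = 4π(2.94×10⁵ m)² = 1.08619×10¹² m².
Then P = σAT⁴ = 5.670×10⁻⁸×1.08619×10¹²×(397.804)⁴ = 1.54×10¹⁵ W.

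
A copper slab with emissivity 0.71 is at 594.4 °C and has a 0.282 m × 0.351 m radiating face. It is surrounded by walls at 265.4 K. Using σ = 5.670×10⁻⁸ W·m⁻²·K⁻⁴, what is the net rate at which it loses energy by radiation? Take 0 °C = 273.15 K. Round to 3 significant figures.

Net loss ≈ 2.24×10³ W

T = 594.4 °C + 273.15 = 867.55 K.
Area A = 0.282 × 0.351 = 0.098982 m².
Net radiated power P_net = εσA(T⁴ − T₀⁴) = 0.71×5.670×10⁻⁸×0.098982×(867.55⁴ − 265.4⁴).
T⁴ − T₀⁴ = 5.66471×10¹¹ − 4.96139×10⁹ = 5.61510×10¹¹ K⁴, so P_net = 2.24×10³ W.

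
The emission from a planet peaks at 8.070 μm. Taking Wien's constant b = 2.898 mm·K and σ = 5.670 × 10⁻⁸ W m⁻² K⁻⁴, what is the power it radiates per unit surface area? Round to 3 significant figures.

I ≈ 943 W/m²

Wien's law: T = b/λ_max = 2.898×10⁻³/8.070×10⁻⁶ = 359.108 K.
Then I = σT⁴ = 5.670×10⁻⁸×(359.108)⁴ = 943 W/m².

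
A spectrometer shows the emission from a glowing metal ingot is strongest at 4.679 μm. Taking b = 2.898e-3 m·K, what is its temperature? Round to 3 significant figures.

T ≈ 619 K

Wien's law gives T = b/λ_max = (2.898×10⁻³ m·K)/(4.679×10⁻⁶ m) = 619 K.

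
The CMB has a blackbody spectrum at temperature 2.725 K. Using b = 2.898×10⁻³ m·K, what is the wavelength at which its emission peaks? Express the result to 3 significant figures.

Wien's displacement law: λ_max = b/T = (2.898×10⁻³ m·K)/(2.725 K) = 1.063×10⁻³ m.
That is 1.06 mm, in the microwave range.

λ_max ≈ 1.06 mm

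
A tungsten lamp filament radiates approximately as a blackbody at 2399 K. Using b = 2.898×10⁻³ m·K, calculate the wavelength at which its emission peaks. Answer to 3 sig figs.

λ_max ≈ 1.21×10³ nm

Wien's displacement law: λ_max = b/T = (2.898×10⁻³ m·K)/(2399 K) = 1.208×10⁻⁶ m.
That is 1.21×10³ nm, in the infrared range.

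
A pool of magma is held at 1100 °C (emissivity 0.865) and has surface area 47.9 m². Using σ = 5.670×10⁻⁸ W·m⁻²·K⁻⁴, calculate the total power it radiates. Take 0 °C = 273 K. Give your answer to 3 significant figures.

T = 1100 °C + 273 = 1373 K.
Area A = 47.9 m².
P = εσAT⁴ = 0.865 × 5.670×10⁻⁸ × 47.9 × (1373)⁴ = 8.35×10⁶ W.

P ≈ 8.35×10⁶ W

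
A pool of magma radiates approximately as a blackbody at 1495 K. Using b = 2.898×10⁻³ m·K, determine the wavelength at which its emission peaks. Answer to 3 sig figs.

λ_max ≈ 1.94 μm

Wien's displacement law: λ_max = b/T = (2.898×10⁻³ m·K)/(1495 K) = 1.938×10⁻⁶ m.
That is 1.94 μm, in the infrared range.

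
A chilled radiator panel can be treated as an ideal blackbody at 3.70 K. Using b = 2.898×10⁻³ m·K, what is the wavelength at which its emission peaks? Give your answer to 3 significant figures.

λ_max ≈ 0.783 mm

Wien's displacement law: λ_max = b/T = (2.898×10⁻³ m·K)/(3.70 K) = 7.832×10⁻⁴ m.
That is 0.783 mm, in the infrared range.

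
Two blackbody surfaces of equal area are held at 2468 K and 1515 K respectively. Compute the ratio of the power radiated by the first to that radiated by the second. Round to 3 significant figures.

P₁/P₂ ≈ 7.04

With equal areas, P₁/P₂ = (T₁/T₂)⁴ = (2468/1515)⁴ = 7.04.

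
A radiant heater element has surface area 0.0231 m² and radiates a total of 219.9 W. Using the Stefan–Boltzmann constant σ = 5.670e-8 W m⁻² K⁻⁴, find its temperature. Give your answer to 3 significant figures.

T ≈ 640 K

Area A = 0.0231 m².
P = σAT⁴ ⇒ T = (P/(σA))^(1/4) = (219.9/(5.670×10⁻⁸×0.0231))^(1/4) = 640 K.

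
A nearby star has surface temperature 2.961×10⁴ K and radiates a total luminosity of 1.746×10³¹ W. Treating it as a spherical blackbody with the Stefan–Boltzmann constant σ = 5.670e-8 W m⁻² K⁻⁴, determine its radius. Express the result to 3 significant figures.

L = 4πR²σT⁴ ⇒ R = √(L/(4πσT⁴)).
σT⁴ = 4.35850×10¹⁰ W/m², so R = √(1.746×10³¹/(4π×4.35850×10¹⁰)) = 5.65×10⁹ m.

R ≈ 5.65×10⁹ m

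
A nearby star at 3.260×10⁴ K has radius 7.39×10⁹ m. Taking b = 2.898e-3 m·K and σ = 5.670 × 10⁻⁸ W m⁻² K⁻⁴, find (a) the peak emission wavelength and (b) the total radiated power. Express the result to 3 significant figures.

λ_max ≈ 88.9 nm; P ≈ 4.39×10³¹ W

(a) λ_max = b/T = 2.898×10⁻³/3.260×10⁴ = 8.890×10⁻⁸ m = 88.9 nm.
Surface area A = 4πR² = 4π(7.39×10⁹ m)² = 6.86276×10²⁰ m².
(b) P = σAT⁴ = 5.670×10⁻⁸×6.86276×10²⁰×(3.260×10⁴)⁴ = 4.39×10³¹ W.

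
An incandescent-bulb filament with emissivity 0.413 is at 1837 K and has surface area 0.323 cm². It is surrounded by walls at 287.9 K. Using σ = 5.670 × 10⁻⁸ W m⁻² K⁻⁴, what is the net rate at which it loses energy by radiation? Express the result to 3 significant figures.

Area A = 0.323 cm² = 3.23×10⁻⁵ m².
Net radiated power P_net = εσA(T⁴ − T₀⁴) = 0.413×5.670×10⁻⁸×3.23×10⁻⁵×(1837⁴ − 287.9⁴).
T⁴ − T₀⁴ = 1.13877×10¹³ − 6.87016×10⁹ = 1.13808×10¹³ K⁴, so P_net = 8.61 W.

Net loss ≈ 8.61 W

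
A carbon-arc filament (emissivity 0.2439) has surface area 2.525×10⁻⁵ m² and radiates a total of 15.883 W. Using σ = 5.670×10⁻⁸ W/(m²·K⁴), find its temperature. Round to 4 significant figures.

Area A = 2.525×10⁻⁵ m².
P = εσAT⁴ ⇒ T = (P/(εσA))^(1/4) = (15.883/(0.2439×5.670×10⁻⁸×2.525×10⁻⁵))^(1/4) = 2597 K.

T ≈ 2597 K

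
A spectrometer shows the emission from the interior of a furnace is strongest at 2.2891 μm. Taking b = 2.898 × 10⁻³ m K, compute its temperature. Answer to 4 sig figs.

Wien's law gives T = b/λ_max = (2.898×10⁻³ m·K)/(2.2891×10⁻⁶ m) = 1266 K.

T ≈ 1266 K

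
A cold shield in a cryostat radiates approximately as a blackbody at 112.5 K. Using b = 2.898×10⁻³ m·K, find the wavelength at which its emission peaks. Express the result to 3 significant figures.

λ_max ≈ 25.8 μm

Wien's displacement law: λ_max = b/T = (2.898×10⁻³ m·K)/(112.5 K) = 2.576×10⁻⁵ m.
That is 25.8 μm, in the infrared range.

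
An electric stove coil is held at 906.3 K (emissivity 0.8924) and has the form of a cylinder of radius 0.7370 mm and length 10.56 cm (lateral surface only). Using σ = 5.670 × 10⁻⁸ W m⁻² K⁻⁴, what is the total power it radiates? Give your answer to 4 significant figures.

P ≈ 16.69 W

Lateral area A = 2πrL = 2π×7.370×10⁻⁴×0.1056 = 4.89003×10⁻⁴ m².
P = εσAT⁴ = 0.8924 × 5.670×10⁻⁸ × 4.89003×10⁻⁴ × (906.3)⁴ = 16.69 W.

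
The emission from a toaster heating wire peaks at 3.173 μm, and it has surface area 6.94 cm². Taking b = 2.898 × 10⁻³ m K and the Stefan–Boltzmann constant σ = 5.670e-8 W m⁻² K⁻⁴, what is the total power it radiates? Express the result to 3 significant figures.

Wien's law: T = b/λ_max = 2.898×10⁻³/3.173×10⁻⁶ = 913.331 K.
Area A = 6.94 cm² = 6.94×10⁻⁴ m².
Then P = σAT⁴ = 5.670×10⁻⁸×6.94×10⁻⁴×(913.331)⁴ = 27.4 W.

P ≈ 27.4 W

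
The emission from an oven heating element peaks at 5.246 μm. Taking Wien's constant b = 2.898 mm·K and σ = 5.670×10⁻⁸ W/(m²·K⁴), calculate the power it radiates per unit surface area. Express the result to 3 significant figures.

I ≈ 5.28×10³ W/m²

Wien's law: T = b/λ_max = 2.898×10⁻³/5.246×10⁻⁶ = 552.421 K.
Then I = σT⁴ = 5.670×10⁻⁸×(552.421)⁴ = 5.28×10³ W/m².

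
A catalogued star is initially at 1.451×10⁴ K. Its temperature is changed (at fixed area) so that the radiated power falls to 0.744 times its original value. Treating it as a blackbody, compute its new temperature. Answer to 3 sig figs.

P ∝ T⁴, so T₂/T₁ = (P₂/P₁)^(1/4) = (0.744)^(1/4) = 0.928738.
T₂ = 1.451×10⁴ × 0.928738 = 1.35×10⁴ K.

T₂ ≈ 1.35×10⁴ K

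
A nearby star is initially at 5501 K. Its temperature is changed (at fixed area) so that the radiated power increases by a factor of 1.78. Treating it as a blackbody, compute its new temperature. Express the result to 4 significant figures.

T₂ ≈ 6354 K

P ∝ T⁴, so T₂/T₁ = (P₂/P₁)^(1/4) = (1.78)^(1/4) = 1.15506.
T₂ = 5501 × 1.15506 = 6354 K.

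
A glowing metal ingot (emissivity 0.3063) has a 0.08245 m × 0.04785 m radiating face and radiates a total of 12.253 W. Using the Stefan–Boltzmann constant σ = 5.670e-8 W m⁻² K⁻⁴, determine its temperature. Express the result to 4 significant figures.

T ≈ 650.3 K

Area A = 0.08245 × 0.04785 = 3.94523×10⁻³ m².
P = εσAT⁴ ⇒ T = (P/(εσA))^(1/4) = (12.253/(0.3063×5.670×10⁻⁸×3.94523×10⁻³))^(1/4) = 650.3 K.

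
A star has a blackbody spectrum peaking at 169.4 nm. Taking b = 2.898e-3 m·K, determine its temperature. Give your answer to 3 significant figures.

T ≈ 1.71×10⁴ K

Wien's law gives T = b/λ_max = (2.898×10⁻³ m·K)/(1.694×10⁻⁷ m) = 1.71×10⁴ K.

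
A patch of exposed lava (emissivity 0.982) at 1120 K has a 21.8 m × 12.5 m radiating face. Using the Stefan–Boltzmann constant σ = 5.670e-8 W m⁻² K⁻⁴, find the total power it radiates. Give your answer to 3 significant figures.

Area A = 21.8 × 12.5 = 272.5 m².
P = εσAT⁴ = 0.982 × 5.670×10⁻⁸ × 272.5 × (1120)⁴ = 2.39×10⁷ W.

P ≈ 2.39×10⁷ W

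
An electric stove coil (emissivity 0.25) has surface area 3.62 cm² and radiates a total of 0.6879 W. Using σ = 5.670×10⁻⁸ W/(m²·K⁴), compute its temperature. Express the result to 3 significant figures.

Area A = 3.62 cm² = 3.62×10⁻⁴ m².
P = εσAT⁴ ⇒ T = (P/(εσA))^(1/4) = (0.6879/(0.25×5.670×10⁻⁸×3.62×10⁻⁴))^(1/4) = 605 K.

T ≈ 605 K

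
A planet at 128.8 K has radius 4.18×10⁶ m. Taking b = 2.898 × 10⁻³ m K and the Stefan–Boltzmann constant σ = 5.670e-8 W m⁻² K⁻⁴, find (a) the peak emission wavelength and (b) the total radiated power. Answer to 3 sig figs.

(a) λ_max = b/T = 2.898×10⁻³/128.8 = 2.250×10⁻⁵ m = 22.5 μm.
Surface area A = 4πR² = 4π(4.18×10⁶ m)² = 2.19565×10¹⁴ m².
(b) P = σAT⁴ = 5.670×10⁻⁸×2.19565×10¹⁴×(128.8)⁴ = 3.43×10¹⁵ W.

λ_max ≈ 22.5 μm; P ≈ 3.43×10¹⁵ W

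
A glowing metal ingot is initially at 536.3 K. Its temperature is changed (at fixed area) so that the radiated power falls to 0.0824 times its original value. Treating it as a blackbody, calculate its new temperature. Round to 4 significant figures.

T₂ ≈ 287.3 K

P ∝ T⁴, so T₂/T₁ = (P₂/P₁)^(1/4) = (0.0824)^(1/4) = 0.535774.
T₂ = 536.3 × 0.535774 = 287.3 K.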